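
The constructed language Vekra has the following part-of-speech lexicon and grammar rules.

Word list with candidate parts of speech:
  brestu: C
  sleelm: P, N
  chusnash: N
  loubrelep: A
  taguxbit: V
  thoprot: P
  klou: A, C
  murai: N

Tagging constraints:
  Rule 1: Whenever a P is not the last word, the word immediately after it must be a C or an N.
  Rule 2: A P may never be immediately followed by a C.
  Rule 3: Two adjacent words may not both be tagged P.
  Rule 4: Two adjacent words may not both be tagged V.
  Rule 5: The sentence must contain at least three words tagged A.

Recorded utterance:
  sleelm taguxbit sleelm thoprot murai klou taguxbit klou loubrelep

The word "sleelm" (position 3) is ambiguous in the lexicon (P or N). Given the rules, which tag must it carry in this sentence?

Candidates per position — 1:sleelm {P,N}; 2:taguxbit {V}; 3:sleelm {P,N}; 4:thoprot {P}; 5:murai {N}; 6:klou {A,C}; 7:taguxbit {V}; 8:klou {A,C}; 9:loubrelep {A}.
If word 1 were P, no tagging could satisfy rule 1; so word 1 is N.
If word 3 were P, no tagging could satisfy rule 1; so word 3 is N.
If word 6 were C, no tagging could satisfy rule 5; so word 6 is A.
If word 8 were C, no tagging could satisfy rule 5; so word 8 is A.
The only consistent sequence is: N V N P N A V A A.
Verifying each rule — rule 1 ok; rule 2 ok; rule 3 ok; rule 4 ok; rule 5 ok.

N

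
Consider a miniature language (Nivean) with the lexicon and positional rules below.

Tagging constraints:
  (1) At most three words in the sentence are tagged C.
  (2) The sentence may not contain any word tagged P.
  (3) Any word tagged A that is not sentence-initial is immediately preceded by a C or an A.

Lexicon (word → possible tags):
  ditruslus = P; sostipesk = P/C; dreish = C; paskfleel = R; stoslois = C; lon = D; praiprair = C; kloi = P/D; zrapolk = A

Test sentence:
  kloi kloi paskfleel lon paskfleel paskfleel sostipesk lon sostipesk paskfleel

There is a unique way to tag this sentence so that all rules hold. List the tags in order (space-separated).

Candidates per position — 1:kloi {P,D}; 2:kloi {P,D}; 3:paskfleel {R}; 4:lon {D}; 5:paskfleel {R}; 6:paskfleel {R}; 7:sostipesk {P,C}; 8:lon {D}; 9:sostipesk {P,C}; 10:paskfleel {R}.
Position 1: tagging it P would leave rule 2 unsatisfiable, so it must be D.
Position 2: tagging it P would leave rule 2 unsatisfiable, so it must be D.
Position 7: tagging it P would leave rule 2 unsatisfiable, so it must be C.
Position 9: tagging it P would leave rule 2 unsatisfiable, so it must be C.
That leaves exactly one tagging: D D R D R R C D C R.
Check: rule 1 satisfied; rule 2 satisfied; rule 3 satisfied.

D D R D R R C D C R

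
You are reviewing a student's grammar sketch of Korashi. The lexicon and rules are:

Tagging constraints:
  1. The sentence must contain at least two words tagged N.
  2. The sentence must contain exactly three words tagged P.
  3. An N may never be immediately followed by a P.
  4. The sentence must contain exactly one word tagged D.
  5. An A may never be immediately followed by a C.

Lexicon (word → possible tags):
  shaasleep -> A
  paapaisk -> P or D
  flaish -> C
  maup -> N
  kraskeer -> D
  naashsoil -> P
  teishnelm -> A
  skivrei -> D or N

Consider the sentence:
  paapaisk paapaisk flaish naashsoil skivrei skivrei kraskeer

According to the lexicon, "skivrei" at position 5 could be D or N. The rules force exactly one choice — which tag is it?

Candidates per position — 1:paapaisk {P,D}; 2:paapaisk {P,D}; 3:flaish {C}; 4:naashsoil {P}; 5:skivrei {D,N}; 6:skivrei {D,N}; 7:kraskeer {D}.
If word 1 were D, no tagging could satisfy rule 2; so word 1 is P.
If word 2 were D, no tagging could satisfy rule 2; so word 2 is P.
If word 5 were D, no tagging could satisfy rule 1; so word 5 is N.
If word 6 were D, no tagging could satisfy rule 1; so word 6 is N.
The only consistent sequence is: P P C P N N D.
Checking: rule 1 ✓; rule 2 ✓; rule 3 ✓; rule 4 ✓; rule 5 ✓.

N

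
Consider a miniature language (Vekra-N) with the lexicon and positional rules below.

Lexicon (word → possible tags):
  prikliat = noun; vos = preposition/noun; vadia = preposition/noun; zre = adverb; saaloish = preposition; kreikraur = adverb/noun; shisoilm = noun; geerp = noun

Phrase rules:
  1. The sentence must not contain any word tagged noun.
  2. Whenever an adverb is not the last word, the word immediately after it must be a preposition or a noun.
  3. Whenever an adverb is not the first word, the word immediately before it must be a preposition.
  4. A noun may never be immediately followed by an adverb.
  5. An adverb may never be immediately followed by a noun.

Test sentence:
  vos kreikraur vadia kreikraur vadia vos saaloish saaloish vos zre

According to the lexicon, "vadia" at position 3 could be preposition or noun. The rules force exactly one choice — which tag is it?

Candidates per position — 1:vos {preposition,noun}; 2:kreikraur {adverb,noun}; 3:vadia {preposition,noun}; 4:kreikraur {adverb,noun}; 5:vadia {preposition,noun}; 6:vos {preposition,noun}; 7:saaloish {preposition}; 8:saaloish {preposition}; 9:vos {preposition,noun}; 10:zre {adverb}.
Word 1 cannot be noun — rule 1 would then fail for every completion. It is preposition.
Word 2 cannot be noun — rule 1 would then fail for every completion. It is adverb.
Word 3 cannot be noun — rule 1 would then fail for every completion. It is preposition.
Word 4 cannot be noun — rule 1 would then fail for every completion. It is adverb.
Word 5 cannot be noun — rule 1 would then fail for every completion. It is preposition.
Word 6 cannot be noun — rule 1 would then fail for every completion. It is preposition.
Word 9 cannot be noun — rule 1 would then fail for every completion. It is preposition.
The unique satisfying tagging is: preposition adverb preposition adverb preposition preposition preposition preposition preposition adverb.
Checking: rule 1 ok; rule 2 ok; rule 3 ok; rule 4 ok; rule 5 ok.

preposition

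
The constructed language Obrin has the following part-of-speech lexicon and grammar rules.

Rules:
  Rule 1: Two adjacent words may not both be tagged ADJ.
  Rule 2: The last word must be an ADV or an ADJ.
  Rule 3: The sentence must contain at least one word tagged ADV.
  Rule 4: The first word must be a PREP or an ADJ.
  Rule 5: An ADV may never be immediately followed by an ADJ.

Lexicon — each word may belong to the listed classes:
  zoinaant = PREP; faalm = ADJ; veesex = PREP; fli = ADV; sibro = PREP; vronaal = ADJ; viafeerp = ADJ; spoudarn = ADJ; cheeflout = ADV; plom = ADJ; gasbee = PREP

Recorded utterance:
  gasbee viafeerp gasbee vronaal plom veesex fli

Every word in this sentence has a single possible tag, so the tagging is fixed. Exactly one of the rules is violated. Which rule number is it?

Fixed tagging: PREP ADJ PREP ADJ ADJ PREP ADV.
Checking each rule: R1 fails, R2 ok, R3 ok, R4 ok, R5 ok.
Only rule 1 fails.

1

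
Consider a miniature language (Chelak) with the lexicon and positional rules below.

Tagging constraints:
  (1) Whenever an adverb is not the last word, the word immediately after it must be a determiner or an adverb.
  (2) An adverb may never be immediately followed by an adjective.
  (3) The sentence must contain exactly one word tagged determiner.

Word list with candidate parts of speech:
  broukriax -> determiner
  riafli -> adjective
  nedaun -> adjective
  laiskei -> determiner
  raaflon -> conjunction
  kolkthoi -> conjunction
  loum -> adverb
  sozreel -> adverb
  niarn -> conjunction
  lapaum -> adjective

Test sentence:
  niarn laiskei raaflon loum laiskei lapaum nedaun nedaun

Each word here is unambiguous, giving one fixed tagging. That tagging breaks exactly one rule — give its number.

3

Fixed tagging: conjunction determiner conjunction adverb determiner adjective adjective adjective.
Checking each rule: R1 ✓, R2 ✓, R3 ✗.
Only rule 3 fails.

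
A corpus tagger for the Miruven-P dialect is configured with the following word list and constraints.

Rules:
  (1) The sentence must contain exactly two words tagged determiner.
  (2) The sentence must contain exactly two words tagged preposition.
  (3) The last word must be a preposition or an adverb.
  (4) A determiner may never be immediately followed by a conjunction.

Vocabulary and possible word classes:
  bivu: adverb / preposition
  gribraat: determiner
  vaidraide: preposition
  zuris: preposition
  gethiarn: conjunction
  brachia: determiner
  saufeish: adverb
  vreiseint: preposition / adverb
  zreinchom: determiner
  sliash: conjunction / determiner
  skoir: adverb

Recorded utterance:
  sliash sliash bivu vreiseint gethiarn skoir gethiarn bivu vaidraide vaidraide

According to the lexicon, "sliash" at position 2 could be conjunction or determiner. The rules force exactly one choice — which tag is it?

determiner

Candidates per position — 1:sliash {conjunction,determiner}; 2:sliash {conjunction,determiner}; 3:bivu {adverb,preposition}; 4:vreiseint {preposition,adverb}; 5:gethiarn {conjunction}; 6:skoir {adverb}; 7:gethiarn {conjunction}; 8:bivu {adverb,preposition}; 9:vaidraide {preposition}; 10:vaidraide {preposition}.
If word 1 were conjunction, no tagging could satisfy rule 1; so word 1 is determiner.
If word 2 were conjunction, no tagging could satisfy rule 1; so word 2 is determiner.
If word 3 were preposition, no tagging could satisfy rule 2; so word 3 is adverb.
If word 4 were preposition, no tagging could satisfy rule 2; so word 4 is adverb.
If word 8 were preposition, no tagging could satisfy rule 2; so word 8 is adverb.
That leaves exactly one tagging: determiner determiner adverb adverb conjunction adverb conjunction adverb preposition preposition.
Rule-by-rule: rule 1 ✓; rule 2 ✓; rule 3 ✓; rule 4 ✓.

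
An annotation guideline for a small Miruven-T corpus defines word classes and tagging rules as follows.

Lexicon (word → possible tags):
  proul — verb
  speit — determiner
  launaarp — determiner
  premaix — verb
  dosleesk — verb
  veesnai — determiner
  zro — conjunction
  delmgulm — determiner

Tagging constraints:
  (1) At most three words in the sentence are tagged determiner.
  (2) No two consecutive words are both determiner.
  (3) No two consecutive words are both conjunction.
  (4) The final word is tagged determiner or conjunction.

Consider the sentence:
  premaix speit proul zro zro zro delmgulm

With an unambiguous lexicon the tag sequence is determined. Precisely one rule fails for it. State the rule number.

3

Fixed tagging: verb determiner verb conjunction conjunction conjunction determiner.
Applying the rules: R1 pass, R2 pass, R3 fail, R4 pass.
Only rule 3 fails.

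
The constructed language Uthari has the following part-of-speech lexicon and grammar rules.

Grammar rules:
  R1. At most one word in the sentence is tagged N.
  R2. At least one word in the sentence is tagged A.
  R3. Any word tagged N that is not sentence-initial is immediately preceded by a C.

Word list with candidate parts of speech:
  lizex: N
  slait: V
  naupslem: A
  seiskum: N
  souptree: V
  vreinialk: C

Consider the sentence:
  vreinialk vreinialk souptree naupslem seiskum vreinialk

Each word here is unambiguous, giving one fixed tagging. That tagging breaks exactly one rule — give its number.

3

Fixed tagging: C C V A N C.
Checking each rule: R1 holds, R2 holds, R3 violated.
Only rule 3 fails.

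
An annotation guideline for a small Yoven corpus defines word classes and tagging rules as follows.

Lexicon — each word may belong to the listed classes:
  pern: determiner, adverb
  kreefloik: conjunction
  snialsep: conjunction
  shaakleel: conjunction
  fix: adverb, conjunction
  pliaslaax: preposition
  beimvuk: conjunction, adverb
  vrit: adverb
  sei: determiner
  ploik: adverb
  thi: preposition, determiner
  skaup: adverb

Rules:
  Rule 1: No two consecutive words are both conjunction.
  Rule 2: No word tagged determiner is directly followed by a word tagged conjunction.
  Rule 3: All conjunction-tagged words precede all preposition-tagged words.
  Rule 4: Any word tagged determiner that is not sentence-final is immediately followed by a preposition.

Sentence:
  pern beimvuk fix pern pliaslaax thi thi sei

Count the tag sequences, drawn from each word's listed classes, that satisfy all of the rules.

12

Candidates per position — 1:pern {determiner,adverb}; 2:beimvuk {conjunction,adverb}; 3:fix {adverb,conjunction}; 4:pern {determiner,adverb}; 5:pliaslaax {preposition}; 6:thi {preposition,determiner}; 7:thi {preposition,determiner}; 8:sei {determiner}.
There are 64 candidate sequences in total.
Checking each against the rules leaves 12 sequences.
Count = 12.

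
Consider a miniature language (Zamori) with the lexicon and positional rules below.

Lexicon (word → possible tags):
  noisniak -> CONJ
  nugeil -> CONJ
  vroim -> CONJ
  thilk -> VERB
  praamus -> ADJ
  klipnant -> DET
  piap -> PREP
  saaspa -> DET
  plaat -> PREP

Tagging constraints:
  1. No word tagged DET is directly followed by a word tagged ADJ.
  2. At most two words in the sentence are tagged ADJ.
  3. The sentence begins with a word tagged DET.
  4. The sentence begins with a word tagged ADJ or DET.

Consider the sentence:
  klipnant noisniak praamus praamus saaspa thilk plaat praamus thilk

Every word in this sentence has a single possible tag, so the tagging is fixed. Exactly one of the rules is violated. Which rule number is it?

Fixed tagging: DET CONJ ADJ ADJ DET VERB PREP ADJ VERB.
Applying the rules: R1 pass, R2 fail, R3 pass, R4 pass.
Only rule 2 fails.

2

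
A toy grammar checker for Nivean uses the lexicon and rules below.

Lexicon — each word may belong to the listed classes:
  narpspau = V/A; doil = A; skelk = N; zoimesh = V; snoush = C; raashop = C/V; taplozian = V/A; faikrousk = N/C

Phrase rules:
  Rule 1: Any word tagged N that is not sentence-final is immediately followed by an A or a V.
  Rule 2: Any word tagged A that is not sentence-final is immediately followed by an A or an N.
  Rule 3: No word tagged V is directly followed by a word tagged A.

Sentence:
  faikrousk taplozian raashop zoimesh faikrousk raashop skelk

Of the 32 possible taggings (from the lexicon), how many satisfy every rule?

Candidates per position — 1:faikrousk {N,C}; 2:taplozian {V,A}; 3:raashop {C,V}; 4:zoimesh {V}; 5:faikrousk {N,C}; 6:raashop {C,V}; 7:skelk {N}.
There are 32 candidate sequences in total.
Checking each against the rules leaves 12 sequences.
Count = 12.

12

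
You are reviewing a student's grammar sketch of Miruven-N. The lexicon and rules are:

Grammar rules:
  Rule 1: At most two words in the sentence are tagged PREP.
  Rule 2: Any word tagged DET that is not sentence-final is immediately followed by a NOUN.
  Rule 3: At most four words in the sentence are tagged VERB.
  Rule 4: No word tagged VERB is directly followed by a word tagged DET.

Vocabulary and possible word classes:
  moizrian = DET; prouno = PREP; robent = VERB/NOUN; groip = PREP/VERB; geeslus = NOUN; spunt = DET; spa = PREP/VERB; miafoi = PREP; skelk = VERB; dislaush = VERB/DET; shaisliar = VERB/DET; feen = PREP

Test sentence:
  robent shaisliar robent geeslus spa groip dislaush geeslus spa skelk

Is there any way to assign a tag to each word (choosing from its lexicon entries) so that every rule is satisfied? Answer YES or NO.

Candidates per position — 1:robent {VERB,NOUN}; 2:shaisliar {VERB,DET}; 3:robent {VERB,NOUN}; 4:geeslus {NOUN}; 5:spa {PREP,VERB}; 6:groip {PREP,VERB}; 7:dislaush {VERB,DET}; 8:geeslus {NOUN}; 9:spa {PREP,VERB}; 10:skelk {VERB}.
One satisfying assignment: NOUN DET NOUN NOUN VERB VERB VERB NOUN PREP VERB.
Rule-by-rule: rule 1 holds; rule 2 holds; rule 3 holds; rule 4 holds.

YES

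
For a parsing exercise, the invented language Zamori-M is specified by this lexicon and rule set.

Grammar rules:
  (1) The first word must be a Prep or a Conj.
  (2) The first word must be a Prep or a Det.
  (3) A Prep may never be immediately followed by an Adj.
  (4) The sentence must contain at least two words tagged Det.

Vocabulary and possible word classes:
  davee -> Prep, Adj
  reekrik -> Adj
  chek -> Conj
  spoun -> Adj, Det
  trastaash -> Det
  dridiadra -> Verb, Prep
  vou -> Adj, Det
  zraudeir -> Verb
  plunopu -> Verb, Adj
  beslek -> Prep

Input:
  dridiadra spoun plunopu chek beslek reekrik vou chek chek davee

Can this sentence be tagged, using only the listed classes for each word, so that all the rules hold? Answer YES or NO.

Candidates per position — 1:dridiadra {Verb,Prep}; 2:spoun {Adj,Det}; 3:plunopu {Verb,Adj}; 4:chek {Conj}; 5:beslek {Prep}; 6:reekrik {Adj}; 7:vou {Adj,Det}; 8:chek {Conj}; 9:chek {Conj}; 10:davee {Prep,Adj}.
Rule 3 cannot be satisfied by any choice of tags from the lexicon.
So there is no consistent tagging.

NO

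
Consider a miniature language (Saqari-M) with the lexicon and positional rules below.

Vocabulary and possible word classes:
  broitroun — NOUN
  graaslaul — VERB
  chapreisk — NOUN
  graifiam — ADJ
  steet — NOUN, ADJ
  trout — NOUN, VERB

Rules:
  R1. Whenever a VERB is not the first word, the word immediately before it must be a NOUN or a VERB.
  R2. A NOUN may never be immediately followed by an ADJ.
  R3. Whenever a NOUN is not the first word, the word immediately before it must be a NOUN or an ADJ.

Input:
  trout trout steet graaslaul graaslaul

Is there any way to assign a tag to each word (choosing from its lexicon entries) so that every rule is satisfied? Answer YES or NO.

Candidates per position — 1:trout {NOUN,VERB}; 2:trout {NOUN,VERB}; 3:steet {NOUN,ADJ}; 4:graaslaul {VERB}; 5:graaslaul {VERB}.
One satisfying assignment: NOUN NOUN NOUN VERB VERB.
Rule-by-rule: rule 1 ok; rule 2 ok; rule 3 ok.

YES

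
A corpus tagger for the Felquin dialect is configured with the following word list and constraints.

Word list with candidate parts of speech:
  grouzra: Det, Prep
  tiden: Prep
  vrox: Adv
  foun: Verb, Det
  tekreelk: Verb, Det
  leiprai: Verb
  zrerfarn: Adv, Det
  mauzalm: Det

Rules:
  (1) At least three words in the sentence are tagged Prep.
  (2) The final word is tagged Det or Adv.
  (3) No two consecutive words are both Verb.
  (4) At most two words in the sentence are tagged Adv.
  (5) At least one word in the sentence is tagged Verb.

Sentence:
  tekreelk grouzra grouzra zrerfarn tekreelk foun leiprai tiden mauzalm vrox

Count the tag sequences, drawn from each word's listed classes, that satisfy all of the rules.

Candidates per position — 1:tekreelk {Verb,Det}; 2:grouzra {Det,Prep}; 3:grouzra {Det,Prep}; 4:zrerfarn {Adv,Det}; 5:tekreelk {Verb,Det}; 6:foun {Verb,Det}; 7:leiprai {Verb}; 8:tiden {Prep}; 9:mauzalm {Det}; 10:vrox {Adv}.
There are 64 candidate sequences in total.
Checking each against the rules leaves 8 sequences.
Count = 8.

8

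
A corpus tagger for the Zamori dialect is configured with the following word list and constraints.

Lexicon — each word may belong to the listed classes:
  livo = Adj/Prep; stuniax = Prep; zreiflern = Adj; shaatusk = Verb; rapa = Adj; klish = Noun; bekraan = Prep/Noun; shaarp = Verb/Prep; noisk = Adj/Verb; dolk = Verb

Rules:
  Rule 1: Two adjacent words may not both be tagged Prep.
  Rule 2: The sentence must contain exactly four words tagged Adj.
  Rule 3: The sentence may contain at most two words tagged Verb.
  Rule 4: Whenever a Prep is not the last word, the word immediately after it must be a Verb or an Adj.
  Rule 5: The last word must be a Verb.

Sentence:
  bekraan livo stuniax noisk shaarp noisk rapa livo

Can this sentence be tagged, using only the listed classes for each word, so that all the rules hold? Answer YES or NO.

NO

Candidates per position — 1:bekraan {Prep,Noun}; 2:livo {Adj,Prep}; 3:stuniax {Prep}; 4:noisk {Adj,Verb}; 5:shaarp {Verb,Prep}; 6:noisk {Adj,Verb}; 7:rapa {Adj}; 8:livo {Adj,Prep}.
Rule 5 cannot be satisfied by any choice of tags from the lexicon.
So there is no consistent tagging.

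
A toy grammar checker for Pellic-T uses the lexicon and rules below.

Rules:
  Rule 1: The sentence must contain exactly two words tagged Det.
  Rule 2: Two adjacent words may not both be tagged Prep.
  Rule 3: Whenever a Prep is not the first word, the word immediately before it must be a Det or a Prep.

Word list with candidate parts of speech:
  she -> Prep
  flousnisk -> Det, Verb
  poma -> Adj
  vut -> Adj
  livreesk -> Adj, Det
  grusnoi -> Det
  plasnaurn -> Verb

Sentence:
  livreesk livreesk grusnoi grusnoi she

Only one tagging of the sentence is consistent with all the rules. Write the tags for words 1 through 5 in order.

Adj Adj Det Det Prep

Candidates per position — 1:livreesk {Adj,Det}; 2:livreesk {Adj,Det}; 3:grusnoi {Det}; 4:grusnoi {Det}; 5:she {Prep}.
Word 1 cannot be Det — rule 1 would then fail for every completion. It is Adj.
Word 2 cannot be Det — rule 1 would then fail for every completion. It is Adj.
That leaves exactly one tagging: Adj Adj Det Det Prep.
Checking: rule 1 ✓; rule 2 ✓; rule 3 ✓.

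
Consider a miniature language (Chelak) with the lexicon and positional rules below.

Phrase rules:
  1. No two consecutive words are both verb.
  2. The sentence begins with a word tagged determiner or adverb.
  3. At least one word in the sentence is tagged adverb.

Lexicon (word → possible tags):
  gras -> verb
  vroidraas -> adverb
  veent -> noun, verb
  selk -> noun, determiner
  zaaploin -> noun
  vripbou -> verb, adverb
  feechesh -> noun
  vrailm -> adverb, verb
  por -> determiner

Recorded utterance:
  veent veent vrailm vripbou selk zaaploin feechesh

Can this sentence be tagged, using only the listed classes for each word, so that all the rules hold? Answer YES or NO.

Candidates per position — 1:veent {noun,verb}; 2:veent {noun,verb}; 3:vrailm {adverb,verb}; 4:vripbou {verb,adverb}; 5:selk {noun,determiner}; 6:zaaploin {noun}; 7:feechesh {noun}.
Rule 2 cannot be satisfied by any choice of tags from the lexicon.
So there is no consistent tagging.

NO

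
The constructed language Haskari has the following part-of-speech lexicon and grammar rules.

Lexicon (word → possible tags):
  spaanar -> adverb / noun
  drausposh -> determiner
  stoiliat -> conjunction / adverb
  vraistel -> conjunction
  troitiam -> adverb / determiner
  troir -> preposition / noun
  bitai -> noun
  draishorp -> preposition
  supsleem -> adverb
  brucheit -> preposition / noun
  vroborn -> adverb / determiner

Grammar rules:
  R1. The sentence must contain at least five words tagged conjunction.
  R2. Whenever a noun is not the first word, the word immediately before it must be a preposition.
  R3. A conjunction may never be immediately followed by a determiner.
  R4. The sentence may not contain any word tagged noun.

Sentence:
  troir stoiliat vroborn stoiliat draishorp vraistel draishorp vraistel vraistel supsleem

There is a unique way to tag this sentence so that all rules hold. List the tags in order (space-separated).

preposition conjunction adverb conjunction preposition conjunction preposition conjunction conjunction adverb

Candidates per position — 1:troir {preposition,noun}; 2:stoiliat {conjunction,adverb}; 3:vroborn {adverb,determiner}; 4:stoiliat {conjunction,adverb}; 5:draishorp {preposition}; 6:vraistel {conjunction}; 7:draishorp {preposition}; 8:vraistel {conjunction}; 9:vraistel {conjunction}; 10:supsleem {adverb}.
Position 1: tagging it noun would leave rule 4 unsatisfiable, so it must be preposition.
Position 2: tagging it adverb would leave rule 1 unsatisfiable, so it must be conjunction.
Position 3: tagging it determiner would leave rule 3 unsatisfiable, so it must be adverb.
Position 4: tagging it adverb would leave rule 1 unsatisfiable, so it must be conjunction.
The unique satisfying tagging is: preposition conjunction adverb conjunction preposition conjunction preposition conjunction conjunction adverb.
Checking: rule 1 ok; rule 2 ok; rule 3 ok; rule 4 ok.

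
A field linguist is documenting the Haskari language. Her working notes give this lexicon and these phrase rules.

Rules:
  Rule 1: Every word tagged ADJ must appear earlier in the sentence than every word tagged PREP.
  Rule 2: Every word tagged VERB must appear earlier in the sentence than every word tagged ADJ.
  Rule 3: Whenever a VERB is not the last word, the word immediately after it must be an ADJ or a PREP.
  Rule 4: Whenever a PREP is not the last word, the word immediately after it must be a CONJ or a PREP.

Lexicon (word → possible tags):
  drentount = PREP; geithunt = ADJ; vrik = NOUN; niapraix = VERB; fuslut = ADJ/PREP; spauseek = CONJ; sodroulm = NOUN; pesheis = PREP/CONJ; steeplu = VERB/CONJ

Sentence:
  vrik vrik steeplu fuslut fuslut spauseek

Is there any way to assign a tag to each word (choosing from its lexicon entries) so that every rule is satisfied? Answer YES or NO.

Candidates per position — 1:vrik {NOUN}; 2:vrik {NOUN}; 3:steeplu {VERB,CONJ}; 4:fuslut {ADJ,PREP}; 5:fuslut {ADJ,PREP}; 6:spauseek {CONJ}.
One satisfying assignment: NOUN NOUN CONJ ADJ ADJ CONJ.
Checking: rule 1 satisfied; rule 2 satisfied; rule 3 satisfied; rule 4 satisfied.

YES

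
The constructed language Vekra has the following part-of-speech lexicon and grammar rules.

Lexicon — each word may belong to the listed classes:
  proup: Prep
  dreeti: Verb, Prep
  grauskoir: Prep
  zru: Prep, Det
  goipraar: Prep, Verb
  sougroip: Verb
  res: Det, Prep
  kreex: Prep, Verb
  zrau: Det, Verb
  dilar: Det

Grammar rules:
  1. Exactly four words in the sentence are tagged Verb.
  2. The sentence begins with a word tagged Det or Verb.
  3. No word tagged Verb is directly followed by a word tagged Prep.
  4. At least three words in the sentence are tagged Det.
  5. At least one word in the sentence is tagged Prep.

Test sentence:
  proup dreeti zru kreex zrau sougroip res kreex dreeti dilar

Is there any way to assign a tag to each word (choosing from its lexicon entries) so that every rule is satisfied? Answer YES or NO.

Candidates per position — 1:proup {Prep}; 2:dreeti {Verb,Prep}; 3:zru {Prep,Det}; 4:kreex {Prep,Verb}; 5:zrau {Det,Verb}; 6:sougroip {Verb}; 7:res {Det,Prep}; 8:kreex {Prep,Verb}; 9:dreeti {Verb,Prep}; 10:dilar {Det}.
Rule 2 cannot be satisfied by any choice of tags from the lexicon.
So there is no consistent tagging.

NO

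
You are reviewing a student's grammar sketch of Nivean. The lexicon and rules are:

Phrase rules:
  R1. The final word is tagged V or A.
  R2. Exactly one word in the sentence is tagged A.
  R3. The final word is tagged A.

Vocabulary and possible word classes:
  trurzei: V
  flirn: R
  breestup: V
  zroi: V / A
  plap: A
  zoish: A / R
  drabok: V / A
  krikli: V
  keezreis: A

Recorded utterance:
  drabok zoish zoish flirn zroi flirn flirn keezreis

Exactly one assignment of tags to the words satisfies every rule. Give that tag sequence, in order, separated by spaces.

Candidates per position — 1:drabok {V,A}; 2:zoish {A,R}; 3:zoish {A,R}; 4:flirn {R}; 5:zroi {V,A}; 6:flirn {R}; 7:flirn {R}; 8:keezreis {A}.
Position 1: A is ruled out by rule 2; that leaves V.
Position 2: A is ruled out by rule 2; that leaves R.
Position 3: A is ruled out by rule 2; that leaves R.
Position 5: A is ruled out by rule 2; that leaves V.
That leaves exactly one tagging: V R R R V R R A.
Check: rule 1 ok; rule 2 ok; rule 3 ok.

V R R R V R R A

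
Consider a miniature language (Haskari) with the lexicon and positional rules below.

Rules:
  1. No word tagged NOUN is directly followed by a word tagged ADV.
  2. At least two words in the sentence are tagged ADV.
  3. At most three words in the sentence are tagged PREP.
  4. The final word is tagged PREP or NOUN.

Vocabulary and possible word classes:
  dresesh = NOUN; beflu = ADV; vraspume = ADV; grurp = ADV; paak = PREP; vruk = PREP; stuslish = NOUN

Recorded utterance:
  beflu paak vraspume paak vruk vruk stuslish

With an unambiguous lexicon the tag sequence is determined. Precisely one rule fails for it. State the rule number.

3

Fixed tagging: ADV PREP ADV PREP PREP PREP NOUN.
Applying the rules: R1 pass, R2 pass, R3 fail, R4 pass.
Only rule 3 fails.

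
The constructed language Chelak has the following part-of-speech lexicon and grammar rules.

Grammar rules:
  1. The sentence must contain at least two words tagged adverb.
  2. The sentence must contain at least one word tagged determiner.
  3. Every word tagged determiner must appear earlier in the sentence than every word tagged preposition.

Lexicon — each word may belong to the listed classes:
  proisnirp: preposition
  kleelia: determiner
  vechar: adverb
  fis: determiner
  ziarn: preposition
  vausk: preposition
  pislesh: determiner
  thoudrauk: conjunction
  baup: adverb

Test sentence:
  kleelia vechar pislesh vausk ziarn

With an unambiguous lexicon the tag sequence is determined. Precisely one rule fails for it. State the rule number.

Fixed tagging: determiner adverb determiner preposition preposition.
Rule check: R1 ✗, R2 ✓, R3 ✓.
Only rule 1 fails.

1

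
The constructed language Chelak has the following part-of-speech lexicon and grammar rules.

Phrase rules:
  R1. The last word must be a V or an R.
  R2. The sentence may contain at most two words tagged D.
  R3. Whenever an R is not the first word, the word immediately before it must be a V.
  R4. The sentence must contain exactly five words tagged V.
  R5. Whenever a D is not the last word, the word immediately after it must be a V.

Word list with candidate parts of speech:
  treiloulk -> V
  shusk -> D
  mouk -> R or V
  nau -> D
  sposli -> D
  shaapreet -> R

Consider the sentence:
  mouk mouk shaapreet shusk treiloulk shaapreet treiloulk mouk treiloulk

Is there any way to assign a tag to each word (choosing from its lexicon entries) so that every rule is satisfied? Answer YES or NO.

YES

Candidates per position — 1:mouk {R,V}; 2:mouk {R,V}; 3:shaapreet {R}; 4:shusk {D}; 5:treiloulk {V}; 6:shaapreet {R}; 7:treiloulk {V}; 8:mouk {R,V}; 9:treiloulk {V}.
One satisfying assignment: R V R D V R V V V.
Verifying each rule — rule 1 ok; rule 2 ok; rule 3 ok; rule 4 ok; rule 5 ok.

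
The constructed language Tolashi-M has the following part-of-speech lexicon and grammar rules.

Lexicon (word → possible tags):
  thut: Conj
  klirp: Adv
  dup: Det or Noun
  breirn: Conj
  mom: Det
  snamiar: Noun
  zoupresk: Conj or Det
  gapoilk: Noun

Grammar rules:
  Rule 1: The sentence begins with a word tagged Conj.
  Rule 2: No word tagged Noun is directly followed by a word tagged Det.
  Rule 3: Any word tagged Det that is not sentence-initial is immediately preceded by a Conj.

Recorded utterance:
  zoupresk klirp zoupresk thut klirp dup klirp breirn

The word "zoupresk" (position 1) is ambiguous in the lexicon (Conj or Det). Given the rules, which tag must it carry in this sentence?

Conj

Candidates per position — 1:zoupresk {Conj,Det}; 2:klirp {Adv}; 3:zoupresk {Conj,Det}; 4:thut {Conj}; 5:klirp {Adv}; 6:dup {Det,Noun}; 7:klirp {Adv}; 8:breirn {Conj}.
Position 1: tagging it Det would leave rule 1 unsatisfiable, so it must be Conj.
Position 3: tagging it Det would leave rule 3 unsatisfiable, so it must be Conj.
Position 6: tagging it Det would leave rule 3 unsatisfiable, so it must be Noun.
So the tagging must be: Conj Adv Conj Conj Adv Noun Adv Conj.
Rule-by-rule: rule 1 satisfied; rule 2 satisfied; rule 3 satisfied.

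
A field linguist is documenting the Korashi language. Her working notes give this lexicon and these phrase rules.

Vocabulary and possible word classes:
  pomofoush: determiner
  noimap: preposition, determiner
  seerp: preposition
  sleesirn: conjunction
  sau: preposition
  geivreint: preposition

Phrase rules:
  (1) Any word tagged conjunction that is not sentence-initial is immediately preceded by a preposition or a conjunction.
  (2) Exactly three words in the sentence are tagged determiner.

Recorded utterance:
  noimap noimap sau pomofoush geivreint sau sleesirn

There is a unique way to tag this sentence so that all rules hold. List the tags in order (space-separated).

determiner determiner preposition determiner preposition preposition conjunction

Candidates per position — 1:noimap {preposition,determiner}; 2:noimap {preposition,determiner}; 3:sau {preposition}; 4:pomofoush {determiner}; 5:geivreint {preposition}; 6:sau {preposition}; 7:sleesirn {conjunction}.
At position 1, choosing preposition makes rule 2 impossible to satisfy; hence determiner.
At position 2, choosing preposition makes rule 2 impossible to satisfy; hence determiner.
That leaves exactly one tagging: determiner determiner preposition determiner preposition preposition conjunction.
Verifying each rule — rule 1 ✓; rule 2 ✓.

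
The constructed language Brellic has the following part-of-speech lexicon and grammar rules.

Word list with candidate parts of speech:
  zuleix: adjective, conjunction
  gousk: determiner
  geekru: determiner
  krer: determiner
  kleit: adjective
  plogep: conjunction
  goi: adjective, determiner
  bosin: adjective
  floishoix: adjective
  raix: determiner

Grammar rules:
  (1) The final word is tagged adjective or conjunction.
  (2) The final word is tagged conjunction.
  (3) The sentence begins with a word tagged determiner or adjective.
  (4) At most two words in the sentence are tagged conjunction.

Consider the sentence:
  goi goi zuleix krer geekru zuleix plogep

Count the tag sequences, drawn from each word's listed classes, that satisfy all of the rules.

Candidates per position — 1:goi {adjective,determiner}; 2:goi {adjective,determiner}; 3:zuleix {adjective,conjunction}; 4:krer {determiner}; 5:geekru {determiner}; 6:zuleix {adjective,conjunction}; 7:plogep {conjunction}.
There are 16 candidate sequences in total.
Checking each against the rules leaves 12 sequences.
Count = 12.

12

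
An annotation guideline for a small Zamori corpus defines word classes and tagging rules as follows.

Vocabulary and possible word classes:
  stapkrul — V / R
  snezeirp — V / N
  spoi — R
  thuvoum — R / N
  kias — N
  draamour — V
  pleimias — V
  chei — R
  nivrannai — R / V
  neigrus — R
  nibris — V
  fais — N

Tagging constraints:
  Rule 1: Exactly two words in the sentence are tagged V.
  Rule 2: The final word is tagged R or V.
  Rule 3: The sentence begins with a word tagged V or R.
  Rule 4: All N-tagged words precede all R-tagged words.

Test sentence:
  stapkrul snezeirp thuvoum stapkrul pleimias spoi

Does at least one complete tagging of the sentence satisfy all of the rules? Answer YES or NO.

Candidates per position — 1:stapkrul {V,R}; 2:snezeirp {V,N}; 3:thuvoum {R,N}; 4:stapkrul {V,R}; 5:pleimias {V}; 6:spoi {R}.
One satisfying assignment: V N N R V R.
Check: rule 1 ok; rule 2 ok; rule 3 ok; rule 4 ok.

YES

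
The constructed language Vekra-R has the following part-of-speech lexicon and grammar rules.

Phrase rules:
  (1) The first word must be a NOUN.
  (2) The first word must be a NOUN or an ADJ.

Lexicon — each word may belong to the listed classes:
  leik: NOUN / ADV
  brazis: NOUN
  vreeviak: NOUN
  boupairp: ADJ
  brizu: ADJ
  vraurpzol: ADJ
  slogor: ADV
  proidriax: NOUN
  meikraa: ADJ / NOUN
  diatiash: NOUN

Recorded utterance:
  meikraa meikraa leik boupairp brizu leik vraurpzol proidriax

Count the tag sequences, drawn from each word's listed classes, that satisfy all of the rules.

8

Candidates per position — 1:meikraa {ADJ,NOUN}; 2:meikraa {ADJ,NOUN}; 3:leik {NOUN,ADV}; 4:boupairp {ADJ}; 5:brizu {ADJ}; 6:leik {NOUN,ADV}; 7:vraurpzol {ADJ}; 8:proidriax {NOUN}.
There are 16 candidate sequences in total.
Checking each against the rules leaves 8 sequences.
Count = 8.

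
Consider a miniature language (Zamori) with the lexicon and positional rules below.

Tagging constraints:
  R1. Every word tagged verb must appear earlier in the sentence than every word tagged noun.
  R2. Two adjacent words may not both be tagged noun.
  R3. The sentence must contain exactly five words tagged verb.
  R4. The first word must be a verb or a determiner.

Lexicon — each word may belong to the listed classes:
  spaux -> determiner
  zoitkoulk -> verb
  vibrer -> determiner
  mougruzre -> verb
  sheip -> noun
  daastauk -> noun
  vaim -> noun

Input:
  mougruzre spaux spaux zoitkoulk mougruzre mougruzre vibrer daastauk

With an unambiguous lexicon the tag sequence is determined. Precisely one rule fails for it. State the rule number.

Fixed tagging: verb determiner determiner verb verb verb determiner noun.
Checking each rule: R1 ok, R2 ok, R3 fails, R4 ok.
Only rule 3 fails.

3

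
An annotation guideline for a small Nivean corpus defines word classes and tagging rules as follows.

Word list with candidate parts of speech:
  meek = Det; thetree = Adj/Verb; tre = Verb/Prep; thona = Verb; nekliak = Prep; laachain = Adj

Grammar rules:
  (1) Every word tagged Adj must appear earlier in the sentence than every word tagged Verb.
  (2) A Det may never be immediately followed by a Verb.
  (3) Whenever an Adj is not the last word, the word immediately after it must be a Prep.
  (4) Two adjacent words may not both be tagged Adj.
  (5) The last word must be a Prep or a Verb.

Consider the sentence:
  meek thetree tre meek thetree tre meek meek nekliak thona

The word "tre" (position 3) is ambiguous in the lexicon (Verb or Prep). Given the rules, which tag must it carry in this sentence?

Candidates per position — 1:meek {Det}; 2:thetree {Adj,Verb}; 3:tre {Verb,Prep}; 4:meek {Det}; 5:thetree {Adj,Verb}; 6:tre {Verb,Prep}; 7:meek {Det}; 8:meek {Det}; 9:nekliak {Prep}; 10:thona {Verb}.
Position 2: Verb is ruled out by rule 2; that leaves Adj.
Position 3: Verb is ruled out by rule 3; that leaves Prep.
Position 5: Verb is ruled out by rule 2; that leaves Adj.
Position 6: Verb is ruled out by rule 3; that leaves Prep.
So the tagging must be: Det Adj Prep Det Adj Prep Det Det Prep Verb.
Rule-by-rule: rule 1 ✓; rule 2 ✓; rule 3 ✓; rule 4 ✓; rule 5 ✓.

Prep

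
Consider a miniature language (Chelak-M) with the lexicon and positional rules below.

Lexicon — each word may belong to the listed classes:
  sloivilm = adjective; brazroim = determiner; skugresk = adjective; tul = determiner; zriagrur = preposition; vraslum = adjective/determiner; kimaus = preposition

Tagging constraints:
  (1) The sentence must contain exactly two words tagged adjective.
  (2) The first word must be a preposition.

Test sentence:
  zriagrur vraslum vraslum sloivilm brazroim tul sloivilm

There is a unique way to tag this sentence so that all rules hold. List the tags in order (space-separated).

preposition determiner determiner adjective determiner determiner adjective

Candidates per position — 1:zriagrur {preposition}; 2:vraslum {adjective,determiner}; 3:vraslum {adjective,determiner}; 4:sloivilm {adjective}; 5:brazroim {determiner}; 6:tul {determiner}; 7:sloivilm {adjective}.
If word 2 were adjective, no tagging could satisfy rule 1; so word 2 is determiner.
If word 3 were adjective, no tagging could satisfy rule 1; so word 3 is determiner.
That leaves exactly one tagging: preposition determiner determiner adjective determiner determiner adjective.
Verifying each rule — rule 1 ✓; rule 2 ✓.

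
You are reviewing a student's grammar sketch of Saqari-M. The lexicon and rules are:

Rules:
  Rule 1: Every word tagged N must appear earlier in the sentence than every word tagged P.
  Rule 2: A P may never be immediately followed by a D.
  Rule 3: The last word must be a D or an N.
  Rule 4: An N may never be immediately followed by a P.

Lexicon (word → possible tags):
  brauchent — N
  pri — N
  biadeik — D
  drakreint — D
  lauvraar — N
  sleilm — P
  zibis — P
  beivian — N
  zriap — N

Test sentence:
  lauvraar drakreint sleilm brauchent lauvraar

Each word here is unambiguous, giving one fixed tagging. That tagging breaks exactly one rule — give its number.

Fixed tagging: N D P N N.
Rule check: R1 violated, R2 holds, R3 holds, R4 holds.
Only rule 1 fails.

1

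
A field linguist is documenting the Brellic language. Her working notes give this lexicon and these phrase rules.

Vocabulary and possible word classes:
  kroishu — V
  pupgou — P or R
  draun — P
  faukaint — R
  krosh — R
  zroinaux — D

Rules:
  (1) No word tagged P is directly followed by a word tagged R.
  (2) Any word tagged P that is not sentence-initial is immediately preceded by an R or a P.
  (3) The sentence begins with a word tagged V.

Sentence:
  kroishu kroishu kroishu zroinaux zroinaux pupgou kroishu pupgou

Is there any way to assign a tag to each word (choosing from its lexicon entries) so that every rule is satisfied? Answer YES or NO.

Candidates per position — 1:kroishu {V}; 2:kroishu {V}; 3:kroishu {V}; 4:zroinaux {D}; 5:zroinaux {D}; 6:pupgou {P,R}; 7:kroishu {V}; 8:pupgou {P,R}.
One satisfying assignment: V V V D D R V R.
Check: rule 1 holds; rule 2 holds; rule 3 holds.

YES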